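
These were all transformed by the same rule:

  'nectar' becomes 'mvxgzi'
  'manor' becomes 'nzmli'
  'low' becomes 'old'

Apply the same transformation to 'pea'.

Each letter is replaced by its mirror in the alphabet: a↔z, b↔y, c↔x, and so on (the Atbash cipher).
For pea: p↔k, e↔v, a↔z.

kvz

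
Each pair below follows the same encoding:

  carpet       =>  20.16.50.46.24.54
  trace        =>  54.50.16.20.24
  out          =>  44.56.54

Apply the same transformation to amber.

c(#3)→20 and a(#1)→16: differences scale by 2, so n = 2·pos + 14. With a=1..z=26, the number is 2·pos + 14.
For amber: a=1→16, m=13→40, b=2→18, e=5→24, r=18→50.

16.40.18.24.50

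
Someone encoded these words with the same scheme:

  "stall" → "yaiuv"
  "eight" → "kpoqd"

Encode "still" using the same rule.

yaquv

The shift increases by 1 at each position, starting from +6: 6, 7, 8, ….
For still: s+6=y, t+7=a, i+8=q, l+9=u, l+10=v.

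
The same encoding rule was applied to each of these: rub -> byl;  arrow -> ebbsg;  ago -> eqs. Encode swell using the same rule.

cgivv

Two shifts are in play — +4 for a/e/i/o/u, +10 for every other letter.
On swell: s(cons)+10=c, w(cons)+10=g, e(vowel)+4=i, l(cons)+10=v, l(cons)+10=v.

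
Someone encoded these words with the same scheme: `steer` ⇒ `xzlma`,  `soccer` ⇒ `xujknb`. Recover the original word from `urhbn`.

plate

In steer: s→x is +5, t→z is +6, e→l is +7, e→m is +8 — the shift increases by 1 each position. Each letter shifts forward by (position + 5), i.e. 5, 6, 7, … — the shift grows by one for each successive letter.
Decoding urhbn: u−5=p, r−6=l, h−7=a, b−8=t, n−9=e.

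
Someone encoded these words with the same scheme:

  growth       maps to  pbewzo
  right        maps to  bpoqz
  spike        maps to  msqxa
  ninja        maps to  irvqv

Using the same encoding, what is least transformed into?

baimt

The word is reversed, then every letter is shifted forward by 8.
On least: reverse → tsael; then shift: t+8=b, s+8=a, a+8=i, e+8=m, l+8=t.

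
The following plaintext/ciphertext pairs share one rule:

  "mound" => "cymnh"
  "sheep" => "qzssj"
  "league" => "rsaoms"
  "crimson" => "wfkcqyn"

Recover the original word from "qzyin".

Each letter's alphabet position (a=0..z=25) is mapped through 11·x+0 mod 26 — an affine cipher.
Reversing it on qzyin: q(16)→19·(16−0)≡18=s; z(25)→19·(25−0)≡7=h; y(24)→19·(24−0)≡14=o; i(8)→19·(8−0)≡22=w; n(13)→19·(13−0)≡13=n (all mod 26).

shown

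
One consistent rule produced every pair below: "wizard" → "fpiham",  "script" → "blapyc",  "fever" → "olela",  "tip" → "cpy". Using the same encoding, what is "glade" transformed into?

puhml

The shift depends on letter class: consonant w→f is +9, but vowel i→p is +7. Vowels shift forward by 7 and consonants shift forward by 9.
Applying it to glade: g(cons)+9=p, l(cons)+9=u, a(vowel)+7=h, d(cons)+9=m, e(vowel)+7=l.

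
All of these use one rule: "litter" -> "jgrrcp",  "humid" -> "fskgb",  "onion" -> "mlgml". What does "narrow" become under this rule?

Compare letters: l→j is +24, i→g is +24, t→r is +24 — a constant shift. This is a Caesar cipher with shift 24.
On narrow: n+24=l, a+24=y, r+24=p, r+24=p, o+24=m, w+24=u.

lyppmu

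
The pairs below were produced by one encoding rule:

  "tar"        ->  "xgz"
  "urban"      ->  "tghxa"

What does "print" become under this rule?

The output letters match the input read backwards, each shifted +6: tar reversed is rat. Read the word backwards and shift each letter +6.
On print: reverse → tnirp; then shift: t+6=z, n+6=t, i+6=o, r+6=x, p+6=v.

ztoxv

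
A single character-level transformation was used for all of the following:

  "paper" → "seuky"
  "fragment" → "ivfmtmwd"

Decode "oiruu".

Letter i (0-indexed) is shifted by i+3, so successive shifts are 3, 4, 5, ….
Undoing it on oiruu: o−3=l, i−4=e, r−5=m, u−6=o, u−7=n.

lemon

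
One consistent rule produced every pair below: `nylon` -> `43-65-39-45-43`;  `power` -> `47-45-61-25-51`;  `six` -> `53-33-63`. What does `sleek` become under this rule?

53-39-25-25-37

n(#14)→43 and y(#25)→65: differences scale by 2, so n = 2·pos + 15. With a=1..z=26, the number is 2·pos + 15.
On sleek: s=19→53, l=12→39, e=5→25, e=5→25, k=11→37.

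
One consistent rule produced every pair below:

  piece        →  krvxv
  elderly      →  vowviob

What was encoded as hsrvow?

Each pair mirrors across the alphabet (p↔k, i↔r, e↔v): positions sum to 25. Each letter is replaced by its mirror in the alphabet: a↔z, b↔y, c↔x, and so on (the Atbash cipher).
Undoing it on hsrvow: h↔s, s↔h, r↔i, v↔e, o↔l, w↔d.

shield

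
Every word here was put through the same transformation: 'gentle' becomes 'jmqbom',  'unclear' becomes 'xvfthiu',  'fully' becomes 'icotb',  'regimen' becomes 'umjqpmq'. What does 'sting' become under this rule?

Shifts by position in gentle: pos 0: g→j (+3), pos 1: e→m (+8), pos 2: n→q (+3), pos 3: t→b (+8) — repeating every 2. The shifts repeat in a cycle of length 2: positions 0,1,… shift by +3, +8, then the pattern repeats.
For sting: s+3=v, t+8=b, i+3=l, n+8=v, g+3=j.

vblvj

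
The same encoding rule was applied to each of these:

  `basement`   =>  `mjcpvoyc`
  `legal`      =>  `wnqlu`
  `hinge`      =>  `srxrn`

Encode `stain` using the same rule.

dcktw

Shifts by position in basement: pos 0: b→m (+11), pos 1: a→j (+9), pos 2: s→c (+10), pos 3: e→p (+11), pos 4: m→v (+9), pos 5: e→o (+10) — repeating every 3. A repeating key of period 3 is used — shifts +11, +9, +10 over and over.
On stain: s+11=d, t+9=c, a+10=k, i+11=t, n+9=w.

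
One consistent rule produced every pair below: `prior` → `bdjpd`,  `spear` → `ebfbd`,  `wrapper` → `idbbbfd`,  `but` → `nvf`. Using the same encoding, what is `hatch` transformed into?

The shift depends on letter class: consonant p→b is +12, but vowel i→j is +1. Two shifts are in play — +1 for a/e/i/o/u, +12 for every other letter.
For hatch: h(cons)+12=t, a(vowel)+1=b, t(cons)+12=f, c(cons)+12=o, h(cons)+12=t.

tbfot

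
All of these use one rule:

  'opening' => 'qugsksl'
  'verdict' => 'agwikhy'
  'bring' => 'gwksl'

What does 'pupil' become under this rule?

The shift depends on letter class: consonant p→u is +5, but vowel o→q is +2. The rule splits by letter class: vowels +2, consonants +5.
For pupil: p(cons)+5=u, u(vowel)+2=w, p(cons)+5=u, i(vowel)+2=k, l(cons)+5=q.

uwukq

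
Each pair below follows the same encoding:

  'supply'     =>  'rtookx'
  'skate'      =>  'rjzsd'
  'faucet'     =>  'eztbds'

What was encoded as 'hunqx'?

ivory

Every letter moves 25 places later in the alphabet, wrapping around z→a.
Decoding hunqx: h−25=i, u−25=v, n−25=o, q−25=r, x−25=y.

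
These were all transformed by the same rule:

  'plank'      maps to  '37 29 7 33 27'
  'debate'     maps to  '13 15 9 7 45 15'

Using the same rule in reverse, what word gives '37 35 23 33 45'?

point

p(#16)→37 and l(#12)→29: differences scale by 2, so n = 2·pos + 5. Each letter becomes 2×(its alphabet position, a=1..z=26) + 5.
Undoing it on 37 35 23 33 45: 37→(37−5)÷2=16=p, 35→(35−5)÷2=15=o, 23→(23−5)÷2=9=i, 33→(33−5)÷2=14=n, 45→(45−5)÷2=20=t.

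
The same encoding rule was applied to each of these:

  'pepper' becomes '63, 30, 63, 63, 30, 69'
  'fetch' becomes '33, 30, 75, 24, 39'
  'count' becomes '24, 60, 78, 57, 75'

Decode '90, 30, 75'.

p(#16)→63 and e(#5)→30: differences scale by 3, so n = 3·pos + 15. Each letter becomes 3×(its alphabet position, a=1..z=26) + 15.
Reversing it on 90, 30, 75: 90→(90−15)÷3=25=y, 30→(30−15)÷3=5=e, 75→(75−15)÷3=20=t.

yet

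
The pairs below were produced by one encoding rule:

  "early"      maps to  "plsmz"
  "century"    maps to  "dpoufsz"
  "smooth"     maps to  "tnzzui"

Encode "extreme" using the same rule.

pyuspnp

The shift depends on letter class: consonant r→s is +1, but vowel e→p is +11. The rule splits by letter class: vowels +11, consonants +1.
Applying it to extreme: e(vowel)+11=p, x(cons)+1=y, t(cons)+1=u, r(cons)+1=s, e(vowel)+11=p, m(cons)+1=n, e(vowel)+11=p.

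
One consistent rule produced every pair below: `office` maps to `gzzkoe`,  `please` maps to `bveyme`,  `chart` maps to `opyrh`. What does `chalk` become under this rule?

opyva

o(14)→g(6) and f(5)→z(25) fit y≡21x+24 (mod 26); the inverse of 21 mod 26 is 5. Each letter's alphabet position (a=0..z=25) is mapped through 21·x+24 mod 26 — an affine cipher.
On chalk: c(2)→21·2+24≡14=o; h(7)→21·7+24≡15=p; a(0)→21·0+24≡24=y; l(11)→21·11+24≡21=v; k(10)→21·10+24≡0=a (all mod 26).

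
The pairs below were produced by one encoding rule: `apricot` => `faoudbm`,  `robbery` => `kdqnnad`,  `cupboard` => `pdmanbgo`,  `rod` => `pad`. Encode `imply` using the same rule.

Two steps: reverse the string, then apply a Caesar shift of +12.
For imply: reverse → ylpmi; then shift: y+12=k, l+12=x, p+12=b, m+12=y, i+12=u.

kxbyu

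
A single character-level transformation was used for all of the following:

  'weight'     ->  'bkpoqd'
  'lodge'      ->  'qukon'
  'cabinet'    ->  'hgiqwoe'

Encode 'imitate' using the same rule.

nspbjdp

In weight: w→b is +5, e→k is +6, i→p is +7, g→o is +8 — the shift increases by 1 each position. Letter i (0-indexed) is shifted by i+5, so successive shifts are 5, 6, 7, ….
For imitate: i+5=n, m+6=s, i+7=p, t+8=b, a+9=j, t+10=d, e+11=p.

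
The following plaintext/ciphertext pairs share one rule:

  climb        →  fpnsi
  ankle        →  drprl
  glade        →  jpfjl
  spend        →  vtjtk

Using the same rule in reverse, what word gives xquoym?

umpire

In climb: c→f is +3, l→p is +4, i→n is +5, m→s is +6 — the shift increases by 1 each position. Each letter shifts forward by (position + 3), i.e. 3, 4, 5, … — the shift grows by one for each successive letter.
Decoding xquoym: x−3=u, q−4=m, u−5=p, o−6=i, y−7=r, m−8=e.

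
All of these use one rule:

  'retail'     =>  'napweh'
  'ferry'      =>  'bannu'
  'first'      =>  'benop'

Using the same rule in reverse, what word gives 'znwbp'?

draft

Each letter is shifted forward by 22 in the alphabet (a Caesar shift of +22).
Undoing it on znwbp: z−22=d, n−22=r, w−22=a, b−22=f, p−22=t.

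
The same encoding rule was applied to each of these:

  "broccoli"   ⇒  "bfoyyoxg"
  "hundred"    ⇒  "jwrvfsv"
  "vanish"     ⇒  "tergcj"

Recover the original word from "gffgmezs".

irrigate

b(1)→b(1) and r(17)→f(5) fit y≡23x+4 (mod 26); the inverse of 23 mod 26 is 17. Treating letters as 0–25, the rule is x ↦ 23x + 4 (mod 26).
Decoding gffgmezs: g(6)→17·(6−4)≡8=i; f(5)→17·(5−4)≡17=r; f(5)→17·(5−4)≡17=r; g(6)→17·(6−4)≡8=i; m(12)→17·(12−4)≡6=g; e(4)→17·(4−4)≡0=a; z(25)→17·(25−4)≡19=t; s(18)→17·(18−4)≡4=e (all mod 26).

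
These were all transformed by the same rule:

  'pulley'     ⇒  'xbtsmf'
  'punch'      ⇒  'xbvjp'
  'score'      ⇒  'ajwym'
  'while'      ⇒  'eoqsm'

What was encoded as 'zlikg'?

ready

The shifts repeat in a cycle of length 2: positions 0,1,… shift by +8, +7, then the pattern repeats.
Decoding zlikg: z−8=r, l−7=e, i−8=a, k−7=d, g−8=y.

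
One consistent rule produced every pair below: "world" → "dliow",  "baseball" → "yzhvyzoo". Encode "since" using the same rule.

Each letter is replaced by its mirror in the alphabet: a↔z, b↔y, c↔x, and so on (the Atbash cipher).
On since: s↔h, i↔r, n↔m, c↔x, e↔v.

hrmxv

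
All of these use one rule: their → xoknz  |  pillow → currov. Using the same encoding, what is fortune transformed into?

ktazxul

The output letters match the input read backwards, each shifted +6: their reversed is rieht. Read the word backwards and shift each letter +6.
For fortune: reverse → enutrof; then shift: e+6=k, n+6=t, u+6=a, t+6=z, r+6=x, o+6=u, f+6=l.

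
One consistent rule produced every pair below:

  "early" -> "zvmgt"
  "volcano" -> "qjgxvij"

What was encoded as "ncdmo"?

shirt

Compare letters: e→z is +21, a→v is +21, r→m is +21 — a constant shift. Each letter is shifted forward by 21 in the alphabet (a Caesar shift of +21).
Reversing it on ncdmo: n−21=s, c−21=h, d−21=i, m−21=r, o−21=t.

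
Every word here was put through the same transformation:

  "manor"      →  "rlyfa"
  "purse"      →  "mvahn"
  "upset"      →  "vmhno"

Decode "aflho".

Each letter's alphabet position (a=0..z=25) is mapped through 7·x+11 mod 26 — an affine cipher.
Undoing it on aflho: a(0)→15·(0−11)≡17=r; f(5)→15·(5−11)≡14=o; l(11)→15·(11−11)≡0=a; h(7)→15·(7−11)≡18=s; o(14)→15·(14−11)≡19=t (all mod 26).

roast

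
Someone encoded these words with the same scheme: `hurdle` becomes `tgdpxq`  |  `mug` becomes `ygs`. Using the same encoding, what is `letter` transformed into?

xqffqd

Compare letters: h→t is +12, u→g is +12, r→d is +12 — a constant shift. It's a constant shift of +12 (ROT12).
Applying it to letter: l+12=x, e+12=q, t+12=f, t+12=f, e+12=q, r+12=d.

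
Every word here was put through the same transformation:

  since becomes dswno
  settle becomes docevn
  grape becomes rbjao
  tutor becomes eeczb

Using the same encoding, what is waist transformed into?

Shifts by position in since: pos 0: s→d (+11), pos 1: i→s (+10), pos 2: n→w (+9), pos 3: c→n (+11), pos 4: e→o (+10) — repeating every 3. It's a Vigenère-style cipher with numeric key [11,10,9]: position i shifts by key[i mod 3].
Applying it to waist: w+11=h, a+10=k, i+9=r, s+11=d, t+10=d.

hkrdd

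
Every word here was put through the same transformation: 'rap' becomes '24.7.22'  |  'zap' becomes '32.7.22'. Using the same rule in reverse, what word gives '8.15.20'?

bin

The number is (letter's place in the alphabet, a=1) + 6.
Undoing it on 8.15.20: 8→(8−6)÷1=2=b, 15→(15−6)÷1=9=i, 20→(20−6)÷1=14=n.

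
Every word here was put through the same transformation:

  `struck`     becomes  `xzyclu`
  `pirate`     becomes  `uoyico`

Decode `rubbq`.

mouth

In struck: s→x is +5, t→z is +6, r→y is +7, u→c is +8 — the shift increases by 1 each position. The shift increases by 1 at each position, starting from +5: 5, 6, 7, ….
Undoing it on rubbq: r−5=m, u−6=o, b−7=u, b−8=t, q−9=h.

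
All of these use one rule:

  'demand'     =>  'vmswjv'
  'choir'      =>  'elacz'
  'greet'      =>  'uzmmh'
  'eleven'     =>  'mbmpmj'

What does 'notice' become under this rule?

Each letter's alphabet position (a=0..z=25) is mapped through 17·x+22 mod 26 — an affine cipher.
On notice: n(13)→17·13+22≡9=j; o(14)→17·14+22≡0=a; t(19)→17·19+22≡7=h; i(8)→17·8+22≡2=c; c(2)→17·2+22≡4=e; e(4)→17·4+22≡12=m (all mod 26).

jahcem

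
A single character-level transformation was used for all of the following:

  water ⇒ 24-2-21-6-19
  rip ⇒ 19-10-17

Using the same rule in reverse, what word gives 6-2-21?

w is letter #23 and maps to 24: an offset of 1. The number is (letter's place in the alphabet, a=1) + 1.
Reversing it on 6-2-21: 6→(6−1)÷1=5=e, 2→(2−1)÷1=1=a, 21→(21−1)÷1=20=t.

eat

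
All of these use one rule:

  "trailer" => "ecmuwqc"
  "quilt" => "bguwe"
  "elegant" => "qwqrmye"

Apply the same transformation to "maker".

The shift depends on letter class: consonant t→e is +11, but vowel a→m is +12. The rule splits by letter class: vowels +12, consonants +11.
On maker: m(cons)+11=x, a(vowel)+12=m, k(cons)+11=v, e(vowel)+12=q, r(cons)+11=c.

xmvqc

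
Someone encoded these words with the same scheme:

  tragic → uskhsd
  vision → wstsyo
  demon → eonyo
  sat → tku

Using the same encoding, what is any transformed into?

The shift depends on letter class: consonant t→u is +1, but vowel a→k is +10. Two shifts are in play — +10 for a/e/i/o/u, +1 for every other letter.
For any: a(vowel)+10=k, n(cons)+1=o, y(cons)+1=z.

koz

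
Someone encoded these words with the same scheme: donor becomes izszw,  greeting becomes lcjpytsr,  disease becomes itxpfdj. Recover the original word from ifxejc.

duster

The shifts repeat in a cycle of length 2: positions 0,1,… shift by +5, +11, then the pattern repeats.
Undoing it on ifxejc: i−5=d, f−11=u, x−5=s, e−11=t, j−5=e, c−11=r.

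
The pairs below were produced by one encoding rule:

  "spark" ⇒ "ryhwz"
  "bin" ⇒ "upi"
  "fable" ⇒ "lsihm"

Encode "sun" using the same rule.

ubz

The output letters match the input read backwards, each shifted +7: spark reversed is kraps. Read the word backwards and shift each letter +7.
On sun: reverse → nus; then shift: n+7=u, u+7=b, s+7=z.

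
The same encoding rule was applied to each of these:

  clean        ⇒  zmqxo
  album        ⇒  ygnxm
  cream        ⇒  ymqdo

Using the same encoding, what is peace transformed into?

qomqb

Read the word backwards and shift each letter +12.
On peace: reverse → ecaep; then shift: e+12=q, c+12=o, a+12=m, e+12=q, p+12=b.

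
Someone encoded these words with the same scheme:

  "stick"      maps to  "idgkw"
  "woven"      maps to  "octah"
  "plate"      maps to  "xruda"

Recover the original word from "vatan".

fever

s(18)→i(8) and t(19)→d(3) fit y≡21x+20 (mod 26); the inverse of 21 mod 26 is 5. This is an affine cipher: with a=0,…,z=25, each position x becomes (21x+20) mod 26.
Decoding vatan: v(21)→5·(21−20)≡5=f; a(0)→5·(0−20)≡4=e; t(19)→5·(19−20)≡21=v; a(0)→5·(0−20)≡4=e; n(13)→5·(13−20)≡17=r (all mod 26).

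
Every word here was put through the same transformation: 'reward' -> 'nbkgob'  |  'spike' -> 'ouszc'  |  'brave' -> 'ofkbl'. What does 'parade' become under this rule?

The output letters match the input read backwards, each shifted +10: reward reversed is drawer. The word is reversed, then every letter is shifted forward by 10.
Applying it to parade: reverse → edarap; then shift: e+10=o, d+10=n, a+10=k, r+10=b, a+10=k, p+10=z.

onkbkz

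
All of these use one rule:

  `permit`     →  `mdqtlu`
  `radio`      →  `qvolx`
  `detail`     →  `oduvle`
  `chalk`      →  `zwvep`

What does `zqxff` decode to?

p(15)→m(12) and e(4)→d(3) fit y≡15x+21 (mod 26); the inverse of 15 mod 26 is 7. Treating letters as 0–25, the rule is x ↦ 15x + 21 (mod 26).
Reversing it on zqxff: z(25)→7·(25−21)≡2=c; q(16)→7·(16−21)≡17=r; x(23)→7·(23−21)≡14=o; f(5)→7·(5−21)≡18=s; f(5)→7·(5−21)≡18=s (all mod 26).

cross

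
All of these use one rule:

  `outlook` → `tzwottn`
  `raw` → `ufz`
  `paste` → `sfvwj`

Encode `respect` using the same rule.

ujvsjfw

The shift depends on letter class: consonant t→w is +3, but vowel o→t is +5. Vowels shift forward by 5 and consonants shift forward by 3.
On respect: r(cons)+3=u, e(vowel)+5=j, s(cons)+3=v, p(cons)+3=s, e(vowel)+5=j, c(cons)+3=f, t(cons)+3=w.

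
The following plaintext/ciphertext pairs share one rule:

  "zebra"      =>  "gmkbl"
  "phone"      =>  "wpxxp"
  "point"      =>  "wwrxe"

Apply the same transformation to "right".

yqpre

The shift increases by 1 at each position, starting from +7: 7, 8, 9, ….
For right: r+7=y, i+8=q, g+9=p, h+10=r, t+11=e.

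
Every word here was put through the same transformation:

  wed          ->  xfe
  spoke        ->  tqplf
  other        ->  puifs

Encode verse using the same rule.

wfstf

It's a constant shift of +1 (ROT1).
Applying it to verse: v+1=w, e+1=f, r+1=s, s+1=t, e+1=f.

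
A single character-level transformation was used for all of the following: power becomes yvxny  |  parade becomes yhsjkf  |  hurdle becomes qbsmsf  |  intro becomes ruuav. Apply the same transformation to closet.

Shifts by position in power: pos 0: p→y (+9), pos 1: o→v (+7), pos 2: w→x (+1), pos 3: e→n (+9), pos 4: r→y (+7) — repeating every 3. A repeating key of period 3 is used — shifts +9, +7, +1 over and over.
On closet: c+9=l, l+7=s, o+1=p, s+9=b, e+7=l, t+1=u.

lspblu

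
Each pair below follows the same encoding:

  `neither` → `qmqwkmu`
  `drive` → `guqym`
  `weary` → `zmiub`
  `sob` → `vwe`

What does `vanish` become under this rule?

yiqqvk

The shift depends on letter class: consonant n→q is +3, but vowel e→m is +8. Vowels shift forward by 8 and consonants shift forward by 3.
On vanish: v(cons)+3=y, a(vowel)+8=i, n(cons)+3=q, i(vowel)+8=q, s(cons)+3=v, h(cons)+3=k.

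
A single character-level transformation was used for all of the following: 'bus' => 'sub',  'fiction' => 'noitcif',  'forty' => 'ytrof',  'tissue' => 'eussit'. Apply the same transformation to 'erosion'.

noisore

The output letters match the input read backwards: bus reversed is sub. It's just the letters in reverse order.
On erosion: reverse → noisore.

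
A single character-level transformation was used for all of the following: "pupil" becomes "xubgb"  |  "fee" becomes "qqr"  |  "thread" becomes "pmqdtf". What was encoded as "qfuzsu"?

ignite

The output letters match the input read backwards, each shifted +12: pupil reversed is lipup. The word is reversed, then every letter is shifted forward by 12.
Reversing it on qfuzsu: shift back: q−12=e, f−12=t, u−12=i, z−12=n, s−12=g, u−12=i → etingi; then reverse → ignite.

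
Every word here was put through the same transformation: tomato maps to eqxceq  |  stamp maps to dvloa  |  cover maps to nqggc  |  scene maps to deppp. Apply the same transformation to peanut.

Shifts by position in tomato: pos 0: t→e (+11), pos 1: o→q (+2), pos 2: m→x (+11), pos 3: a→c (+2) — repeating every 2. It's a Vigenère-style cipher with numeric key [11,2]: position i shifts by key[i mod 2].
Applying it to peanut: p+11=a, e+2=g, a+11=l, n+2=p, u+11=f, t+2=v.

aglpfv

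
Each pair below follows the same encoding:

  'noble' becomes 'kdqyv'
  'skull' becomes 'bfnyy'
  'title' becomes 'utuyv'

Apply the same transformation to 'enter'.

Each letter's alphabet position (a=0..z=25) is mapped through 19·x+23 mod 26 — an affine cipher.
For enter: e(4)→19·4+23≡21=v; n(13)→19·13+23≡10=k; t(19)→19·19+23≡20=u; e(4)→19·4+23≡21=v; r(17)→19·17+23≡8=i (all mod 26).

vkuvi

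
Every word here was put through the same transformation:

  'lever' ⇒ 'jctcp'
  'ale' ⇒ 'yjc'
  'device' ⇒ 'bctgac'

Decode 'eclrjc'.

gentle

This is a Caesar cipher with shift 24.
Reversing it on eclrjc: e−24=g, c−24=e, l−24=n, r−24=t, j−24=l, c−24=e.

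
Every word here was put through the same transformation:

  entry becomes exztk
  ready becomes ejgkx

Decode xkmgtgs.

Two steps: reverse the string, then apply a Caesar shift of +6.
Undoing it on xkmgtgs: shift back: x−6=r, k−6=e, m−6=g, g−6=a, t−6=n, g−6=a, s−6=m → reganam; then reverse → manager.

manager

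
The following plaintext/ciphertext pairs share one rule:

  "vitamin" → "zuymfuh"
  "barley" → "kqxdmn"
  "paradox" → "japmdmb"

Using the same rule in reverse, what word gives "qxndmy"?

The output letters match the input read backwards, each shifted +12: vitamin reversed is nimativ. Read the word backwards and shift each letter +12.
Decoding qxndmy: shift back: q−12=e, x−12=l, n−12=b, d−12=r, m−12=a, y−12=m → elbram; then reverse → marble.

marble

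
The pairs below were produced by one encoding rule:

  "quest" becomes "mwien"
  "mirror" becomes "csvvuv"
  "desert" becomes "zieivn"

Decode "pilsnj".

zenith

q(16)→m(12) and u(20)→w(22) fit y≡9x+24 (mod 26); the inverse of 9 mod 26 is 3. Each letter's alphabet position (a=0..z=25) is mapped through 9·x+24 mod 26 — an affine cipher.
Decoding pilsnj: p(15)→3·(15−24)≡25=z; i(8)→3·(8−24)≡4=e; l(11)→3·(11−24)≡13=n; s(18)→3·(18−24)≡8=i; n(13)→3·(13−24)≡19=t; j(9)→3·(9−24)≡7=h (all mod 26).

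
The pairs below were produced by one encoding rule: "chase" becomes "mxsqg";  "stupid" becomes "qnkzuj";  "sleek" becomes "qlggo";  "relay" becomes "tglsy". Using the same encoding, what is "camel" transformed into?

msigl

c(2)→m(12) and h(7)→x(23) fit y≡23x+18 (mod 26); the inverse of 23 mod 26 is 17. Treating letters as 0–25, the rule is x ↦ 23x + 18 (mod 26).
On camel: c(2)→23·2+18≡12=m; a(0)→23·0+18≡18=s; m(12)→23·12+18≡8=i; e(4)→23·4+18≡6=g; l(11)→23·11+18≡11=l (all mod 26).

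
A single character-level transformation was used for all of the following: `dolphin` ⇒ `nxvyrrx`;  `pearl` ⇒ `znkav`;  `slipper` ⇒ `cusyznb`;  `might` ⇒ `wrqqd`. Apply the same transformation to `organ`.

Shifts by position in dolphin: pos 0: d→n (+10), pos 1: o→x (+9), pos 2: l→v (+10), pos 3: p→y (+9) — repeating every 2. It's a Vigenère-style cipher with numeric key [10,9]: position i shifts by key[i mod 2].
On organ: o+10=y, r+9=a, g+10=q, a+9=j, n+10=x.

yaqjx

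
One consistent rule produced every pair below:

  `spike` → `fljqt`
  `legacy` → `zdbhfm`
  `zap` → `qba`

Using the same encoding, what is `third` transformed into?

esjiu

Two steps: reverse the string, then apply a Caesar shift of +1.
On third: reverse → driht; then shift: d+1=e, r+1=s, i+1=j, h+1=i, t+1=u.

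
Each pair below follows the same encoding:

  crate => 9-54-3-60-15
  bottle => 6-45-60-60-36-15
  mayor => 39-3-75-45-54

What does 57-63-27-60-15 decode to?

c(#3)→9 and r(#18)→54: differences scale by 3, so n = 3·pos + 0. Each letter becomes 3×(its alphabet position, a=1..z=26).
Undoing it on 57-63-27-60-15: 57→(57−0)÷3=19=s, 63→(63−0)÷3=21=u, 27→(27−0)÷3=9=i, 60→(60−0)÷3=20=t, 15→(15−0)÷3=5=e.

suite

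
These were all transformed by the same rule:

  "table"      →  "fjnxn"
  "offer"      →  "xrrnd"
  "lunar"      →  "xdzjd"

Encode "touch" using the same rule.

fxdot

Vowels shift forward by 9 and consonants shift forward by 12.
Applying it to touch: t(cons)+12=f, o(vowel)+9=x, u(vowel)+9=d, c(cons)+12=o, h(cons)+12=t.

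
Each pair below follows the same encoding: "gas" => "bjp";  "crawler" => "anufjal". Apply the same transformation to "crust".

cbdal

Read the word backwards and shift each letter +9.
For crust: reverse → tsurc; then shift: t+9=c, s+9=b, u+9=d, r+9=a, c+9=l.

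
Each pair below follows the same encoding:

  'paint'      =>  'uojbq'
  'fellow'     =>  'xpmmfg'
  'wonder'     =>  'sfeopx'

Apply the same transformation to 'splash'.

The output letters match the input read backwards, each shifted +1: paint reversed is tniap. Read the word backwards and shift each letter +1.
For splash: reverse → hsalps; then shift: h+1=i, s+1=t, a+1=b, l+1=m, p+1=q, s+1=t.

itbmqt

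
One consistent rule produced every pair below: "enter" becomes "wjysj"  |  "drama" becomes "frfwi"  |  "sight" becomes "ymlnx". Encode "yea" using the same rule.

The output letters match the input read backwards, each shifted +5: enter reversed is retne. The word is reversed, then every letter is shifted forward by 5.
On yea: reverse → aey; then shift: a+5=f, e+5=j, y+5=d.

fjd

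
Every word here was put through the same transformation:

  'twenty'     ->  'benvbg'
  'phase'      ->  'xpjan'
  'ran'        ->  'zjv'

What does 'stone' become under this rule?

abxvn

The shift depends on letter class: consonant t→b is +8, but vowel e→n is +9. Vowels shift forward by 9 and consonants shift forward by 8.
For stone: s(cons)+8=a, t(cons)+8=b, o(vowel)+9=x, n(cons)+8=v, e(vowel)+9=n.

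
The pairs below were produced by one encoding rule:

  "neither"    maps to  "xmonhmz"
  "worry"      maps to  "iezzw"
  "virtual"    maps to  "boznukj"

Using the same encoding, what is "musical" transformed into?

qugoykj

This is an affine cipher: with a=0,…,z=25, each position x becomes (7x+10) mod 26.
For musical: m(12)→7·12+10≡16=q; u(20)→7·20+10≡20=u; s(18)→7·18+10≡6=g; i(8)→7·8+10≡14=o; c(2)→7·2+10≡24=y; a(0)→7·0+10≡10=k; l(11)→7·11+10≡9=j (all mod 26).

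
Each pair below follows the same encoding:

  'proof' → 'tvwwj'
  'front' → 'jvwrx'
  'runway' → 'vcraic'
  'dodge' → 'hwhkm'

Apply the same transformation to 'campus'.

Two shifts are in play — +8 for a/e/i/o/u, +4 for every other letter.
For campus: c(cons)+4=g, a(vowel)+8=i, m(cons)+4=q, p(cons)+4=t, u(vowel)+8=c, s(cons)+4=w.

giqtcw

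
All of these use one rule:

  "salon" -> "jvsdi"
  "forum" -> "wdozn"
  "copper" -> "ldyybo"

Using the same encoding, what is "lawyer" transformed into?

s(18)→j(9) and a(0)→v(21) fit y≡21x+21 (mod 26); the inverse of 21 mod 26 is 5. This is an affine cipher: with a=0,…,z=25, each position x becomes (21x+21) mod 26.
Applying it to lawyer: l(11)→21·11+21≡18=s; a(0)→21·0+21≡21=v; w(22)→21·22+21≡15=p; y(24)→21·24+21≡5=f; e(4)→21·4+21≡1=b; r(17)→21·17+21≡14=o (all mod 26).

svpfbo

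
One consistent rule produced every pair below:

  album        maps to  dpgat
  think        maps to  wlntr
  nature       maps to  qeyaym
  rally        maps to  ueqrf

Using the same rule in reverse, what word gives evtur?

Each letter shifts forward by (position + 3), i.e. 3, 4, 5, … — the shift grows by one for each successive letter.
Decoding evtur: e−3=b, v−4=r, t−5=o, u−6=o, r−7=k.

brook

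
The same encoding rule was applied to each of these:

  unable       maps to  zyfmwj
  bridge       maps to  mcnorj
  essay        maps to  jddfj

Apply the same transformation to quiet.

bznje

The shift depends on letter class: consonant n→y is +11, but vowel u→z is +5. Two shifts are in play — +5 for a/e/i/o/u, +11 for every other letter.
For quiet: q(cons)+11=b, u(vowel)+5=z, i(vowel)+5=n, e(vowel)+5=j, t(cons)+11=e.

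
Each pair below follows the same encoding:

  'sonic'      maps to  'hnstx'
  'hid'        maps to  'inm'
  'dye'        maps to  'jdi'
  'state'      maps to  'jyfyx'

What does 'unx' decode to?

sip

Two steps: reverse the string, then apply a Caesar shift of +5.
Decoding unx: shift back: u−5=p, n−5=i, x−5=s → pis; then reverse → sip.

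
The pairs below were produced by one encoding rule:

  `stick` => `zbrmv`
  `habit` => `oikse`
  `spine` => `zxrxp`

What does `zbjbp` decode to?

stare

In stick: s→z is +7, t→b is +8, i→r is +9, c→m is +10 — the shift increases by 1 each position. The shift increases by 1 at each position, starting from +7: 7, 8, 9, ….
Decoding zbjbp: z−7=s, b−8=t, j−9=a, b−10=r, p−11=e.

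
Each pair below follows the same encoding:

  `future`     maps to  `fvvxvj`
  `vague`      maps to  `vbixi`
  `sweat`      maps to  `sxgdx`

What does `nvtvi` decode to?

Letter i (0-indexed) is shifted by i+0, so successive shifts are 0, 1, 2, ….
Undoing it on nvtvi: n−0=n, v−1=u, t−2=r, v−3=s, i−4=e.

nurse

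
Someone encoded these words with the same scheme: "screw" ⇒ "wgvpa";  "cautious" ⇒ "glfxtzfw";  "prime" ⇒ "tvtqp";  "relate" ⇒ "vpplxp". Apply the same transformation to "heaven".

lplzpr

The rule splits by letter class: vowels +11, consonants +4.
Applying it to heaven: h(cons)+4=l, e(vowel)+11=p, a(vowel)+11=l, v(cons)+4=z, e(vowel)+11=p, n(cons)+4=r.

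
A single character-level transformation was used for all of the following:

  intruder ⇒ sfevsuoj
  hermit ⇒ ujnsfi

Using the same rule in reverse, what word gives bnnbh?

The output letters match the input read backwards, each shifted +1: intruder reversed is redurtni. The word is reversed, then every letter is shifted forward by 1.
Undoing it on bnnbh: shift back: b−1=a, n−1=m, n−1=m, b−1=a, h−1=g → ammag; then reverse → gamma.

gamma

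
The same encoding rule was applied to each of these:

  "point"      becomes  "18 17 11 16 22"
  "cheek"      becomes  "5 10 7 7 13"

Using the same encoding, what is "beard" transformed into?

p is letter #16 and maps to 18: an offset of 2. Each letter is replaced by its alphabet position (a=1..z=26) + 2.
On beard: b=2→4, e=5→7, a=1→3, r=18→20, d=4→6.

4 7 3 20 6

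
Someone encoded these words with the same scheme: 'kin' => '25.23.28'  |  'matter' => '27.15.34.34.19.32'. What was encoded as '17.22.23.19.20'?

k is letter #11 and maps to 25: an offset of 14. Letters become their 1-based position plus 14 (so a→15, b→16, …).
Reversing it on 17.22.23.19.20: 17→(17−14)÷1=3=c, 22→(22−14)÷1=8=h, 23→(23−14)÷1=9=i, 19→(19−14)÷1=5=e, 20→(20−14)÷1=6=f.

chief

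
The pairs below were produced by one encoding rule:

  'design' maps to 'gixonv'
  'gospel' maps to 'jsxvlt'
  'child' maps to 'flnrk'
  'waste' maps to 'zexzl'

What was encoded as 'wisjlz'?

tender

The shift increases by 1 at each position, starting from +3: 3, 4, 5, ….
Undoing it on wisjlz: w−3=t, i−4=e, s−5=n, j−6=d, l−7=e, z−8=r.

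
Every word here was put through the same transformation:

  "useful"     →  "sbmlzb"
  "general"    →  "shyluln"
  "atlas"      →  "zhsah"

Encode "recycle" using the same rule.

The output letters match the input read backwards, each shifted +7: useful reversed is lufesu. Read the word backwards and shift each letter +7.
For recycle: reverse → elcycer; then shift: e+7=l, l+7=s, c+7=j, y+7=f, c+7=j, e+7=l, r+7=y.

lsjfjly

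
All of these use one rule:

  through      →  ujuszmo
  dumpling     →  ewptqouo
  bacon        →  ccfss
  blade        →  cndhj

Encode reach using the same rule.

sgdgm

In through: t→u is +1, h→j is +2, r→u is +3, o→s is +4 — the shift increases by 1 each position. The shift increases by 1 at each position, starting from +1: 1, 2, 3, ….
Applying it to reach: r+1=s, e+2=g, a+3=d, c+4=g, h+5=m.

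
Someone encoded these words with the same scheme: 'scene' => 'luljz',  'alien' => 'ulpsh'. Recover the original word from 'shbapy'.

ritual

The output letters match the input read backwards, each shifted +7: scene reversed is enecs. Read the word backwards and shift each letter +7.
Reversing it on shbapy: shift back: s−7=l, h−7=a, b−7=u, a−7=t, p−7=i, y−7=r → lautir; then reverse → ritual.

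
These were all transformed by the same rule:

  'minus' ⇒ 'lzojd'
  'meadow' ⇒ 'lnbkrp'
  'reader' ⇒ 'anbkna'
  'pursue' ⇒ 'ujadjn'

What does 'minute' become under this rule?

lzojgn

This is an affine cipher: with a=0,…,z=25, each position x becomes (3x+1) mod 26.
On minute: m(12)→3·12+1≡11=l; i(8)→3·8+1≡25=z; n(13)→3·13+1≡14=o; u(20)→3·20+1≡9=j; t(19)→3·19+1≡6=g; e(4)→3·4+1≡13=n (all mod 26).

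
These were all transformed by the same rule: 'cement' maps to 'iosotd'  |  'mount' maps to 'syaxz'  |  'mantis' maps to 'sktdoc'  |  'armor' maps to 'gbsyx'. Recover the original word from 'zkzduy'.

It's a Vigenère-style cipher with numeric key [6,10]: position i shifts by key[i mod 2].
Decoding zkzduy: z−6=t, k−10=a, z−6=t, d−10=t, u−6=o, y−10=o.

tattoo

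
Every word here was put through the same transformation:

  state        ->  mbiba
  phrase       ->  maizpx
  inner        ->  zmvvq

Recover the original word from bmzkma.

The output letters match the input read backwards, each shifted +8: state reversed is etats. The word is reversed, then every letter is shifted forward by 8.
Decoding bmzkma: shift back: b−8=t, m−8=e, z−8=r, k−8=c, m−8=e, a−8=s → terces; then reverse → secret.

secret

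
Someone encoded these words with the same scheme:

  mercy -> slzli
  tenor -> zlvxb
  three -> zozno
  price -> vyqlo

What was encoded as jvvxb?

In mercy: m→s is +6, e→l is +7, r→z is +8, c→l is +9 — the shift increases by 1 each position. Letter i (0-indexed) is shifted by i+6, so successive shifts are 6, 7, 8, ….
Reversing it on jvvxb: j−6=d, v−7=o, v−8=n, x−9=o, b−10=r.

donor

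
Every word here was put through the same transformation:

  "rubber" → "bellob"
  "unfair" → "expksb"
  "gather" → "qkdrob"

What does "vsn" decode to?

lid

Compare letters: r→b is +10, u→e is +10, b→l is +10 — a constant shift. This is a Caesar cipher with shift 10.
Undoing it on vsn: v−10=l, s−10=i, n−10=d.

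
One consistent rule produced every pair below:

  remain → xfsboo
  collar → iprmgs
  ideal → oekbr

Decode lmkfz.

A repeating key of period 2 is used — shifts +6, +1 over and over.
Decoding lmkfz: l−6=f, m−1=l, k−6=e, f−1=e, z−6=t.

fleet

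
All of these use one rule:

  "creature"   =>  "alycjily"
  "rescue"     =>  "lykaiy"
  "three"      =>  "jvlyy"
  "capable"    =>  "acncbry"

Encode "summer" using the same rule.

kiqqyl

c(2)→a(0) and r(17)→l(11) fit y≡25x+2 (mod 26); the inverse of 25 mod 26 is 25. Each letter's alphabet position (a=0..z=25) is mapped through 25·x+2 mod 26 — an affine cipher.
On summer: s(18)→25·18+2≡10=k; u(20)→25·20+2≡8=i; m(12)→25·12+2≡16=q; m(12)→25·12+2≡16=q; e(4)→25·4+2≡24=y; r(17)→25·17+2≡11=l (all mod 26).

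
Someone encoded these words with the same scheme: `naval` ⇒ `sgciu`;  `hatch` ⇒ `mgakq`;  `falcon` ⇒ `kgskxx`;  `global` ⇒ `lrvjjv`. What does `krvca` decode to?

flour

In naval: n→s is +5, a→g is +6, v→c is +7, a→i is +8 — the shift increases by 1 each position. Letter i (0-indexed) is shifted by i+5, so successive shifts are 5, 6, 7, ….
Decoding krvca: k−5=f, r−6=l, v−7=o, c−8=u, a−9=r.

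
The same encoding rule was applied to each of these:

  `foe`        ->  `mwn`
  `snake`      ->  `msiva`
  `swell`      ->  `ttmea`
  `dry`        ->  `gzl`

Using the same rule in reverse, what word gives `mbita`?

The word is reversed, then every letter is shifted forward by 8.
Undoing it on mbita: shift back: m−8=e, b−8=t, i−8=a, t−8=l, a−8=s → etals; then reverse → slate.

slate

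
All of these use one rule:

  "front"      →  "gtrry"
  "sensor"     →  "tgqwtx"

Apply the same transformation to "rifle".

skipj

The shift increases by 1 at each position, starting from +1: 1, 2, 3, ….
Applying it to rifle: r+1=s, i+2=k, f+3=i, l+4=p, e+5=j.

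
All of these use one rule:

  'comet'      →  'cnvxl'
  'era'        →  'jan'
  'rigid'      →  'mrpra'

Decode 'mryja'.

Read the word backwards and shift each letter +9.
Undoing it on mryja: shift back: m−9=d, r−9=i, y−9=p, j−9=a, a−9=r → dipar; then reverse → rapid.

rapid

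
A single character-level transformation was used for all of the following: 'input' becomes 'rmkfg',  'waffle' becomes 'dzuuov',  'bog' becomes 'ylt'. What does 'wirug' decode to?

drift

Each pair mirrors across the alphabet (i↔r, n↔m, p↔k): positions sum to 25. Letters are reflected about the middle of the alphabet (position → 25−position): Atbash.
Undoing it on wirug: w↔d, i↔r, r↔i, u↔f, g↔t.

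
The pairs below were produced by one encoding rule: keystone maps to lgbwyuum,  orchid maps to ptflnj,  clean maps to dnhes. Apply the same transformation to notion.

In keystone: k→l is +1, e→g is +2, y→b is +3, s→w is +4 — the shift increases by 1 each position. The shift increases by 1 at each position, starting from +1: 1, 2, 3, ….
Applying it to notion: n+1=o, o+2=q, t+3=w, i+4=m, o+5=t, n+6=t.

oqwmtt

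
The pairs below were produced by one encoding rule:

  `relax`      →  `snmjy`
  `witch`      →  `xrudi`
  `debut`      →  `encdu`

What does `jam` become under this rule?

The shift depends on letter class: consonant r→s is +1, but vowel e→n is +9. Two shifts are in play — +9 for a/e/i/o/u, +1 for every other letter.
On jam: j(cons)+1=k, a(vowel)+9=j, m(cons)+1=n.

kjn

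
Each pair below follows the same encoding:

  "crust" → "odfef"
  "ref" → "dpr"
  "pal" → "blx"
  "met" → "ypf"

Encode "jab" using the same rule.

vln

Vowels shift forward by 11 and consonants shift forward by 12.
For jab: j(cons)+12=v, a(vowel)+11=l, b(cons)+12=n.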